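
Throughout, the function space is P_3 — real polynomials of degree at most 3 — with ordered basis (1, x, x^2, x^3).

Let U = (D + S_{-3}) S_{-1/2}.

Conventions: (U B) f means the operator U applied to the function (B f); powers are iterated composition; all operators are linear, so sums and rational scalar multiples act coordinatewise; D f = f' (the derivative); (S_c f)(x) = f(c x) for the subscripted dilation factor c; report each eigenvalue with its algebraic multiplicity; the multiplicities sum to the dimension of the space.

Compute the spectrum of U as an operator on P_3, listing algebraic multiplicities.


λ = 1 (multiplicity 1), λ = 3/2 (multiplicity 1), λ = 9/4 (multiplicity 1), λ = 27/8 (multiplicity 1)

image of 1: 1
image of x: (3/2)x - 1/2
image of x^2: (9/4)x^2 + (1/2)x
image of x^3: (27/8)x^3 - (3/8)x^2
the matrix is upper triangular; its diagonal is (1, 3/2, 9/4, 27/8)
for a triangular matrix the eigenvalues are the diagonal entries, with algebraic multiplicity their repetition count


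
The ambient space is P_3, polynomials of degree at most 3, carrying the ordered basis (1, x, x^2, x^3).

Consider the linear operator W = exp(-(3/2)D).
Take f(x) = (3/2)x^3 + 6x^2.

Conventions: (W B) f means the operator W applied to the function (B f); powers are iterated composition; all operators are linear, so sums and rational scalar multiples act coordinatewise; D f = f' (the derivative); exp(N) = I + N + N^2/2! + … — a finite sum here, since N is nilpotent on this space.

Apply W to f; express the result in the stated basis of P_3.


g(x) = (3/2)x^3 - (3/4)x^2 - (63/8)x + 135/16

order-1 term: -(27/4)x^2 - 18x
order-2 term: (81/8)x + 27/2
order-3 term: -81/16
the series for exp(-(3/2)D) f terminates at order 3
exp(-(3/2)D) f = (3/2)x^3 - (3/4)x^2 - (63/8)x + 135/16


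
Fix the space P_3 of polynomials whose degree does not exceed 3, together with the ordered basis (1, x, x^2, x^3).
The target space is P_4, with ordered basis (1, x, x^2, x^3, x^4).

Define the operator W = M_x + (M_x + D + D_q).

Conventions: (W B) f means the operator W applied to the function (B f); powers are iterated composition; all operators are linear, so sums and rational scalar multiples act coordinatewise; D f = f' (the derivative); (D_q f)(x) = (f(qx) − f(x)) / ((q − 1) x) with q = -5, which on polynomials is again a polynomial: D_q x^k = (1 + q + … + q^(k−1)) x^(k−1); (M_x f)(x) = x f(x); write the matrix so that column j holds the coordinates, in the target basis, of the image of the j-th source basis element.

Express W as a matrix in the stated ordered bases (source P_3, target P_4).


image of 1: 2x
image of x: 2x^2 + 2
image of x^2: 2x^3 - 2x
image of x^3: 2x^4 + 24x^2
each image's coordinates form column j of the matrix

the matrix is [[0, 2, 0, 0]; [2, 0, -2, 0]; [0, 2, 0, 24]; [0, 0, 2, 0]; [0, 0, 0, 2]] (rows listed top to bottom)


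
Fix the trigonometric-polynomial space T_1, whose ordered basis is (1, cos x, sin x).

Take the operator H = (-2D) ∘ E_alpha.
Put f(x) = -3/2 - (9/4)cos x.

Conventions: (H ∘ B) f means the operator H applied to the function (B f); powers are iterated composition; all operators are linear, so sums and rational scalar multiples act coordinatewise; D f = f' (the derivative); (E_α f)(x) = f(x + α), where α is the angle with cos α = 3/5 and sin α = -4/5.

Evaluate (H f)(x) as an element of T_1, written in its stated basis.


the image equals g(x) = (18/5)cos x - (27/10)sin x

E_alpha f = -3/2 - (27/20)cos x - (9/5)sin x
D E_alpha f = -(9/5)cos x + (27/20)sin x
(-2D) E_alpha f = (18/5)cos x - (27/10)sin x


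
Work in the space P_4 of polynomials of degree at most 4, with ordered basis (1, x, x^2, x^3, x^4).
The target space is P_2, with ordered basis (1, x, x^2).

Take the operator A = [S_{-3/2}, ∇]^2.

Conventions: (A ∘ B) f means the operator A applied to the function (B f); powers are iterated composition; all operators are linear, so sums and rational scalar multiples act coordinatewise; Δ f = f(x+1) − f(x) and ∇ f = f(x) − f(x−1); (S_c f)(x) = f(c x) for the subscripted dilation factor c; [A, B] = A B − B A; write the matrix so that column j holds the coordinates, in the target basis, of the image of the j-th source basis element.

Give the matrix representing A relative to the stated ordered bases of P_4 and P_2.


image of 1: 0
image of x: 0
image of x^2: -75/4
image of x^3: -(2025/16)x + 225/32
image of x^4: -(18225/32)x^2 + (2025/32)x - 3075/16
each image's coordinates form column j of the matrix

the matrix is [[0, 0, -75/4, 225/32, -3075/16]; [0, 0, 0, -2025/16, 2025/32]; [0, 0, 0, 0, -18225/32]] (rows listed top to bottom)


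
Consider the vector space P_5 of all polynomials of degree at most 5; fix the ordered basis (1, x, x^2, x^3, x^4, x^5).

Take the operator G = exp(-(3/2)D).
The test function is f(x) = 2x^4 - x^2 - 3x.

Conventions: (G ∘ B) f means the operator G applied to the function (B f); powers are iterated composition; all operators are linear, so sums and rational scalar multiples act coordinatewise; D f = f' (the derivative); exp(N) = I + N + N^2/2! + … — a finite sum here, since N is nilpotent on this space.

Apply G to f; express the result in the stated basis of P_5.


order-1 term: -12x^3 + 3x + 9/2
order-2 term: 27x^2 - 9/4
order-3 term: -27x
order-4 term: 81/8
the series for exp(-(3/2)D) f terminates at order 4
exp(-(3/2)D) f = 2x^4 - 12x^3 + 26x^2 - 27x + 99/8

g(x) = 2x^4 - 12x^3 + 26x^2 - 27x + 99/8


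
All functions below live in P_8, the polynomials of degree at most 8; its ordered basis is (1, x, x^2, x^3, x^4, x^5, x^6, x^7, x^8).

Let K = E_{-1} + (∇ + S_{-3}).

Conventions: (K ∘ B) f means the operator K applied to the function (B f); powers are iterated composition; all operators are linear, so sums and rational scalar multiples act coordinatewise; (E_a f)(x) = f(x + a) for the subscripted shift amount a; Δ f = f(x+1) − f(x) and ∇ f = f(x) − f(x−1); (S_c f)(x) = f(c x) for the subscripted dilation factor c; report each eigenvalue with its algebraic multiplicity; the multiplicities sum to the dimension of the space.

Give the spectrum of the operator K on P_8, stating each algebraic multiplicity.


λ = -2186 (multiplicity 1), λ = -242 (multiplicity 1), λ = -26 (multiplicity 1), λ = -2 (multiplicity 1), λ = 2 (multiplicity 1), λ = 10 (multiplicity 1), λ = 82 (multiplicity 1), λ = 730 (multiplicity 1), λ = 6562 (multiplicity 1)

image of 1: 2
image of x: -2x
image of x^2: 10x^2
image of x^3: -26x^3
image of x^4: 82x^4
image of x^5: -242x^5
image of x^6: 730x^6
image of x^7: -2186x^7
image of x^8: 6562x^8
the matrix is upper triangular; its diagonal is (2, -2, 10, -26, 82, -242, 730, -2186, 6562)
for a triangular matrix the eigenvalues are the diagonal entries, with algebraic multiplicity their repetition count


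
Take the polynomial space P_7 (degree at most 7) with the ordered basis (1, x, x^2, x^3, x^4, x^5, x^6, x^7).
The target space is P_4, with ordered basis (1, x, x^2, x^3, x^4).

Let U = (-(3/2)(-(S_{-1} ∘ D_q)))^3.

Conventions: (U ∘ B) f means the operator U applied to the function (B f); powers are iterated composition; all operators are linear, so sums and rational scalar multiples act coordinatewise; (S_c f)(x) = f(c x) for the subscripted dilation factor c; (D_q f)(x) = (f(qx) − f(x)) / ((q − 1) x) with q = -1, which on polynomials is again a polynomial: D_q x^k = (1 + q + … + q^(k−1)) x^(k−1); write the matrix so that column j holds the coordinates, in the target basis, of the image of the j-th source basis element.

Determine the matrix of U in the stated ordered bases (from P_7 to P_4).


the matrix is [[0, 0, 0, 0, 0, 0, 0, 0]; [0, 0, 0, 0, 0, 0, 0, 0]; [0, 0, 0, 0, 0, 0, 0, 0]; [0, 0, 0, 0, 0, 0, 0, 0]; [0, 0, 0, 0, 0, 0, 0, 0]] (rows listed top to bottom)

image of 1: 0
image of x: 0
image of x^2: 0
image of x^3: 0
image of x^4: 0
image of x^5: 0
image of x^6: 0
image of x^7: 0
each image's coordinates form column j of the matrix


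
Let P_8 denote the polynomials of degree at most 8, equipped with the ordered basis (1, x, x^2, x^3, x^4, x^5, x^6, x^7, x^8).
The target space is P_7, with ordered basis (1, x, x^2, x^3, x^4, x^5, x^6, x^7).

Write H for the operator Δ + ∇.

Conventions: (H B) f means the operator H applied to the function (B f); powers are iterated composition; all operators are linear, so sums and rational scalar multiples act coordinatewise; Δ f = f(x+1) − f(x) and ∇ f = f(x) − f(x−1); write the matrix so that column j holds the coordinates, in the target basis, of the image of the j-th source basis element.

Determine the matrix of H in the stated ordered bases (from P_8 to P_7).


image of 1: 0
image of x: 2
image of x^2: 4x
image of x^3: 6x^2 + 2
image of x^4: 8x^3 + 8x
image of x^5: 10x^4 + 20x^2 + 2
image of x^6: 12x^5 + 40x^3 + 12x
image of x^7: 14x^6 + 70x^4 + 42x^2 + 2
image of x^8: 16x^7 + 112x^5 + 112x^3 + 16x
each image's coordinates form column j of the matrix

the matrix is [[0, 2, 0, 2, 0, 2, 0, 2, 0]; [0, 0, 4, 0, 8, 0, 12, 0, 16]; [0, 0, 0, 6, 0, 20, 0, 42, 0]; [0, 0, 0, 0, 8, 0, 40, 0, 112]; [0, 0, 0, 0, 0, 10, 0, 70, 0]; [0, 0, 0, 0, 0, 0, 12, 0, 112]; [0, 0, 0, 0, 0, 0, 0, 14, 0]; [0, 0, 0, 0, 0, 0, 0, 0, 16]] (rows listed top to bottom)


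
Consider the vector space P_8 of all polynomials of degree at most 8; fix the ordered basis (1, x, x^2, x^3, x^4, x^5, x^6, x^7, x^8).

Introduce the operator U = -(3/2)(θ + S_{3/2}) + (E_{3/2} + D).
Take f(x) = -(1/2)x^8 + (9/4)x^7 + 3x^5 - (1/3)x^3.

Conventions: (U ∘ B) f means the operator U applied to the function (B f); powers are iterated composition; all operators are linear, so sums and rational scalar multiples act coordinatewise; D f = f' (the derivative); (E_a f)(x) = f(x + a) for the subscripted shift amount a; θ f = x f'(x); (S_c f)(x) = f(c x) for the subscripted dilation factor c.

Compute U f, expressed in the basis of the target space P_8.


θ f = -4x^8 + (63/4)x^7 + 15x^5 - x^3
S_{3/2} f = -(6561/512)x^8 + (19683/512)x^7 + (729/32)x^5 - (9/8)x^3
(θ + S_{3/2}) f = -(8609/512)x^8 + (27747/512)x^7 + (1209/32)x^5 - (17/8)x^3
(-(3/2)(θ + S_{3/2})) f = (25827/1024)x^8 - (83241/1024)x^7 - (3627/64)x^5 + (51/16)x^3
E_{3/2} f = -(1/2)x^8 - (15/4)x^7 - (63/8)x^6 + (237/16)x^5 + (3555/32)x^4 + (48617/192)x^3 + (38283/128)x^2 + (47295/256)x + 12105/256
D f = -4x^7 + (63/4)x^6 + 15x^4 - x^2
(E_{3/2} + D) f = -(1/2)x^8 - (31/4)x^7 + (63/8)x^6 + (237/16)x^5 + (4035/32)x^4 + (48617/192)x^3 + (38155/128)x^2 + (47295/256)x + 12105/256
(-(3/2)(θ + S_{3/2}) + (E_{3/2} + D)) f = (25315/1024)x^8 - (91177/1024)x^7 + (63/8)x^6 - (2679/64)x^5 + (4035/32)x^4 + (49229/192)x^3 + (38155/128)x^2 + (47295/256)x + 12105/256

the image equals g(x) = (25315/1024)x^8 - (91177/1024)x^7 + (63/8)x^6 - (2679/64)x^5 + (4035/32)x^4 + (49229/192)x^3 + (38155/128)x^2 + (47295/256)x + 12105/256


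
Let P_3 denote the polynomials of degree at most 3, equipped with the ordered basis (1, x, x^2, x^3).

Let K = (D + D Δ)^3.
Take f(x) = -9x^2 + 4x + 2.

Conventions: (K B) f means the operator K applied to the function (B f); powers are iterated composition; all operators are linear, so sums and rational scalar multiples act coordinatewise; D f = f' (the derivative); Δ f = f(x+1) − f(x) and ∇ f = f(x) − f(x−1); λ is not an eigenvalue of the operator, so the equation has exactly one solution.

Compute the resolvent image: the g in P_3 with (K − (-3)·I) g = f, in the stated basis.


write g with unknown coordinates in the stated basis and equate coefficients in (K − (-3)·I) g = f
solving from the highest basis element down gives g = -3x^2 + (4/3)x + 2/3
check: K g = 0
so K g − (-3)·g = -9x^2 + 4x + 2 = f ✓

g(x) = -3x^2 + (4/3)x + 2/3


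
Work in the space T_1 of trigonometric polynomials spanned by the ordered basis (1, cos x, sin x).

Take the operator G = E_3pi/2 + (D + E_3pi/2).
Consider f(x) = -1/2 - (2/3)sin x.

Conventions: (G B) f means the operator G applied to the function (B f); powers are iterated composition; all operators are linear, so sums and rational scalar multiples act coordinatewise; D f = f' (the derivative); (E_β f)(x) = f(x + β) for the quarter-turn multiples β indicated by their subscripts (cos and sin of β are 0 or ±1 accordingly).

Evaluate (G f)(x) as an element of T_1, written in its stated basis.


g(x) = -1 + (2/3)cos x

E_3pi/2 f = -1/2 + (2/3)cos x
D f = -(2/3)cos x
E_3pi/2 f = -1/2 + (2/3)cos x
(D + E_3pi/2) f = -1/2
(E_3pi/2 + (D + E_3pi/2)) f = -1 + (2/3)cos x


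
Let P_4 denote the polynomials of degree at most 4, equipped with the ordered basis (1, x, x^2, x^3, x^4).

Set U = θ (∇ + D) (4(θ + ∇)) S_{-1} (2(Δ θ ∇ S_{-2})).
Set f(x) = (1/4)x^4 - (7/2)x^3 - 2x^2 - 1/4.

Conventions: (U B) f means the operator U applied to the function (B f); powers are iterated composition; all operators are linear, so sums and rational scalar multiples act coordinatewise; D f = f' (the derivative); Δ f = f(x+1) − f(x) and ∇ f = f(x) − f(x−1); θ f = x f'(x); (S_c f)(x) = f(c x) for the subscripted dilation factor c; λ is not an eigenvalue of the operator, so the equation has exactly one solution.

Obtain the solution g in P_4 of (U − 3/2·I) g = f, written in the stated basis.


write g with unknown coordinates in the stated basis and equate coefficients in (U − 3/2·I) g = f
solving from the highest basis element down gives g = -(1/6)x^4 + (7/3)x^3 + (4/3)x^2 - 4096x + 1/6
check: U g = -6144x
so U g − 3/2·g = (1/4)x^4 - (7/2)x^3 - 2x^2 - 1/4 = f ✓

g(x) = -(1/6)x^4 + (7/3)x^3 + (4/3)x^2 - 4096x + 1/6


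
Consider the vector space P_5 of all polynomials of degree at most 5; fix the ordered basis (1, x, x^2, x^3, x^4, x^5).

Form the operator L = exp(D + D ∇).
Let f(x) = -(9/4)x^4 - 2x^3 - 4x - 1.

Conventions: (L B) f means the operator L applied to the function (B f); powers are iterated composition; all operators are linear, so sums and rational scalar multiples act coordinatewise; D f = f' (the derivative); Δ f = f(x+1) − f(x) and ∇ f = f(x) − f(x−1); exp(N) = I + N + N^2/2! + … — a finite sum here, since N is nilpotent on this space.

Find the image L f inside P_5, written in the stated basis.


order-1 term: -9x^3 - 33x^2 + 15x - 7
order-2 term: -(27/2)x^2 - 60x - 12
order-3 term: -9x - 29
order-4 term: -9/4
the series for exp(D + D ∇) f terminates at order 4
exp(D + D ∇) f = -(9/4)x^4 - 11x^3 - (93/2)x^2 - 58x - 205/4

the result is g(x) = -(9/4)x^4 - 11x^3 - (93/2)x^2 - 58x - 205/4


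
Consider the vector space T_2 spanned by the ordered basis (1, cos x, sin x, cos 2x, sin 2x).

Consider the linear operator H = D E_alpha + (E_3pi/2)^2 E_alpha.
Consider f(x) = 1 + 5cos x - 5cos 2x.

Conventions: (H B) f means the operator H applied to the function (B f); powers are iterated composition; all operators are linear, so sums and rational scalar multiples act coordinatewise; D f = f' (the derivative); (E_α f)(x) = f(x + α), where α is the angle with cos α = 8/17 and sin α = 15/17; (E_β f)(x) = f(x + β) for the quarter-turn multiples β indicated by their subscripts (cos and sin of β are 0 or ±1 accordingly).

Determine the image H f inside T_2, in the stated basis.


E_alpha f = 1 + (40/17)cos x - (75/17)sin x + (805/289)cos 2x + (1200/289)sin 2x
D E_alpha f = -(75/17)cos x - (40/17)sin x + (2400/289)cos 2x - (1610/289)sin 2x
E_alpha f = 1 + (40/17)cos x - (75/17)sin x + (805/289)cos 2x + (1200/289)sin 2x
E_3pi/2 E_alpha f = 1 + (75/17)cos x + (40/17)sin x - (805/289)cos 2x - (1200/289)sin 2x
E_3pi/2 E_3pi/2 E_alpha f = 1 - (40/17)cos x + (75/17)sin x + (805/289)cos 2x + (1200/289)sin 2x
(D E_alpha + (E_3pi/2)^2 E_alpha) f = 1 - (115/17)cos x + (35/17)sin x + (3205/289)cos 2x - (410/289)sin 2x

the image equals g(x) = 1 - (115/17)cos x + (35/17)sin x + (3205/289)cos 2x - (410/289)sin 2x


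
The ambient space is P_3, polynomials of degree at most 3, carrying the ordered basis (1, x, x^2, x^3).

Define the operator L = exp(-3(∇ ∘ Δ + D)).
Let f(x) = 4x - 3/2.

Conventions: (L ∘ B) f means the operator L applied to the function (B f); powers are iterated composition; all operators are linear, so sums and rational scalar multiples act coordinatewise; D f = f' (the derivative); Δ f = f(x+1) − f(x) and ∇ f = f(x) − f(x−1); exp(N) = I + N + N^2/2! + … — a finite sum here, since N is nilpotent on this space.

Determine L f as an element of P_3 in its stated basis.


order-1 term: -12
the series for exp(-3(∇ ∘ Δ + D)) f terminates at order 1
exp(-3(∇ ∘ Δ + D)) f = 4x - 27/2

the result is g(x) = 4x - 27/2


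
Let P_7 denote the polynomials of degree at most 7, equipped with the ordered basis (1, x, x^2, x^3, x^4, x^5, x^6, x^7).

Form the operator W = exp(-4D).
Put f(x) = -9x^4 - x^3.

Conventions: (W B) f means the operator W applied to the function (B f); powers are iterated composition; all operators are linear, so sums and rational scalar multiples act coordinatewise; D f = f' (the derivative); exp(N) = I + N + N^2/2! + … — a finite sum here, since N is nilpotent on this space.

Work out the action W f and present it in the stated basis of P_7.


order-1 term: 144x^3 + 12x^2
order-2 term: -864x^2 - 48x
order-3 term: 2304x + 64
order-4 term: -2304
the series for exp(-4D) f terminates at order 4
exp(-4D) f = -9x^4 + 143x^3 - 852x^2 + 2256x - 2240

the result is g(x) = -9x^4 + 143x^3 - 852x^2 + 2256x - 2240


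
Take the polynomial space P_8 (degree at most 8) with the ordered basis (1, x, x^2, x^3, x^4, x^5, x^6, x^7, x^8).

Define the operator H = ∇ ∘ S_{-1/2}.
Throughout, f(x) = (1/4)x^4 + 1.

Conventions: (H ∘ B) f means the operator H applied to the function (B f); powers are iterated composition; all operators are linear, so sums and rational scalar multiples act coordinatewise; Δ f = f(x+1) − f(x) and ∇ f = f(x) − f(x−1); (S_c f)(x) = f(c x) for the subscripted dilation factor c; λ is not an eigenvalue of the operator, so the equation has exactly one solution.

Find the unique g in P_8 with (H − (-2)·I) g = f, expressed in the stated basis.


the image equals g(x) = (1/8)x^4 - (1/64)x^3 + (21/1024)x^2 - (73/4096)x + 8209/16384

write g with unknown coordinates in the stated basis and equate coefficients in (H − (-2)·I) g = f
solving from the highest basis element down gives g = (1/8)x^4 - (1/64)x^3 + (21/1024)x^2 - (73/4096)x + 8209/16384
check: H g = (1/32)x^3 - (21/512)x^2 + (73/2048)x - 17/8192
so H g − (-2)·g = (1/4)x^4 + 1 = f ✓


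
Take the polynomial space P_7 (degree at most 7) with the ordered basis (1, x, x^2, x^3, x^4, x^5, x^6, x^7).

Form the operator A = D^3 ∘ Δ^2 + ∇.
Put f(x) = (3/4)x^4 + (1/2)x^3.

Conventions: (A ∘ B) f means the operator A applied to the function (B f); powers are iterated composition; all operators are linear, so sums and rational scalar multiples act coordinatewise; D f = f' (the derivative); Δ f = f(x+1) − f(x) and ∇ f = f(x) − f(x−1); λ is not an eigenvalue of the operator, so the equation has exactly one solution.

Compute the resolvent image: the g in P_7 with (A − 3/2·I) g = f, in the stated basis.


g(x) = -(1/2)x^4 - (5/3)x^3 - (4/3)x^2 + (2/9)x + 7/27

write g with unknown coordinates in the stated basis and equate coefficients in (A − 3/2·I) g = f
solving from the highest basis element down gives g = -(1/2)x^4 - (5/3)x^3 - (4/3)x^2 + (2/9)x + 7/27
check: A g = -2x^3 - 2x^2 + (1/3)x + 7/18
so A g − 3/2·g = (3/4)x^4 + (1/2)x^3 = f ✓


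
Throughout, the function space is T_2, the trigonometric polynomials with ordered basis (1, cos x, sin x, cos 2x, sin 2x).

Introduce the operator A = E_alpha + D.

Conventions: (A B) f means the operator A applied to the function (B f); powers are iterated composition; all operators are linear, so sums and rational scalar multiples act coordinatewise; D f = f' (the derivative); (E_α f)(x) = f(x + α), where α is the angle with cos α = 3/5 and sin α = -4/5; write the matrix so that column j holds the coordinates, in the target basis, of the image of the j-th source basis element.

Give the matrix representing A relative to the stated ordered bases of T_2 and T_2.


image of 1: 1
image of cos x: (3/5)cos x - (1/5)sin x
image of sin x: (1/5)cos x + (3/5)sin x
image of cos 2x: -(7/25)cos 2x - (26/25)sin 2x
image of sin 2x: (26/25)cos 2x - (7/25)sin 2x
each image's coordinates form column j of the matrix

the matrix is [[1, 0, 0, 0, 0]; [0, 3/5, 1/5, 0, 0]; [0, -1/5, 3/5, 0, 0]; [0, 0, 0, -7/25, 26/25]; [0, 0, 0, -26/25, -7/25]] (rows listed top to bottom)


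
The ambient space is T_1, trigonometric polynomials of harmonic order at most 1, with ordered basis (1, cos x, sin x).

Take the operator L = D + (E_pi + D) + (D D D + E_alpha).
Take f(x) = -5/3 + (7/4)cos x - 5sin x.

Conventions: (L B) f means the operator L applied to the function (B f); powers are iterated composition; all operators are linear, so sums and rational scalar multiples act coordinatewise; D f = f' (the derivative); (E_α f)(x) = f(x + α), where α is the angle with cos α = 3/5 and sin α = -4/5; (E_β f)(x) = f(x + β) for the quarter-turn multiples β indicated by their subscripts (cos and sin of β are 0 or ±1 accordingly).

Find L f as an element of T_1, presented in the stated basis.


D f = -5cos x - (7/4)sin x
E_pi f = -5/3 - (7/4)cos x + 5sin x
D f = -5cos x - (7/4)sin x
(E_pi + D) f = -5/3 - (27/4)cos x + (13/4)sin x
D f = -5cos x - (7/4)sin x
D D f = -(7/4)cos x + 5sin x
D D D f = 5cos x + (7/4)sin x
E_alpha f = -5/3 + (101/20)cos x - (8/5)sin x
(D D D + E_alpha) f = -5/3 + (201/20)cos x + (3/20)sin x
(D + (E_pi + D) + (D D D + E_alpha)) f = -10/3 - (17/10)cos x + (33/20)sin x

the image equals g(x) = -10/3 - (17/10)cos x + (33/20)sin x


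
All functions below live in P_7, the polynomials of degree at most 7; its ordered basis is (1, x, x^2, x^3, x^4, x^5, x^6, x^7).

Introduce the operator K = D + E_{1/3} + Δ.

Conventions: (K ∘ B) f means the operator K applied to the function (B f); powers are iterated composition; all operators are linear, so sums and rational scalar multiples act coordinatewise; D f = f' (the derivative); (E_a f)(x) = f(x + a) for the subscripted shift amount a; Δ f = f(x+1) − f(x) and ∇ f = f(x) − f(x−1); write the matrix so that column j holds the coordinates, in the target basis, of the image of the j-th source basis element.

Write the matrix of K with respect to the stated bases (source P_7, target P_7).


image of 1: 1
image of x: x + 7/3
image of x^2: x^2 + (14/3)x + 10/9
image of x^3: x^3 + 7x^2 + (10/3)x + 28/27
image of x^4: x^4 + (28/3)x^3 + (20/3)x^2 + (112/27)x + 82/81
image of x^5: x^5 + (35/3)x^4 + (100/9)x^3 + (280/27)x^2 + (410/81)x + 244/243
image of x^6: x^6 + 14x^5 + (50/3)x^4 + (560/27)x^3 + (410/27)x^2 + (488/81)x + 730/729
image of x^7: x^7 + (49/3)x^6 + (70/3)x^5 + (980/27)x^4 + (2870/81)x^3 + (1708/81)x^2 + (5110/729)x + 2188/2187
each image's coordinates form column j of the matrix

the matrix is [[1, 7/3, 10/9, 28/27, 82/81, 244/243, 730/729, 2188/2187]; [0, 1, 14/3, 10/3, 112/27, 410/81, 488/81, 5110/729]; [0, 0, 1, 7, 20/3, 280/27, 410/27, 1708/81]; [0, 0, 0, 1, 28/3, 100/9, 560/27, 2870/81]; [0, 0, 0, 0, 1, 35/3, 50/3, 980/27]; [0, 0, 0, 0, 0, 1, 14, 70/3]; [0, 0, 0, 0, 0, 0, 1, 49/3]; [0, 0, 0, 0, 0, 0, 0, 1]] (rows listed top to bottom)


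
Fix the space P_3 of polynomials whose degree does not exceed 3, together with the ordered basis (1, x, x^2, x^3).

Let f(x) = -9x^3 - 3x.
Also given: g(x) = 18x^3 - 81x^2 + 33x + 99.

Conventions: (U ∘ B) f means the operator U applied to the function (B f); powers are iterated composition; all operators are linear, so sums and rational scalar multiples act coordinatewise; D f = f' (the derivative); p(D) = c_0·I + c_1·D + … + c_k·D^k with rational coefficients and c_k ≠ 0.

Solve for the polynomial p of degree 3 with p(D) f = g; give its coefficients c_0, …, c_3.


p(D) = -2·I + 3·D − (1/2)·D^2 − 2·D^3, i.e. c_0 = -2, c_1 = 3, c_2 = -1/2, c_3 = -2

D^0 f = -9x^3 - 3x
D^1 f = -27x^2 - 3
D^2 f = -54x
D^3 f = -54
matching coefficients of g against c_0 f + c_1 Df + … from the top degree down determines the c_i
solution: c_0 = -2, c_1 = 3, c_2 = -1/2, c_3 = -2


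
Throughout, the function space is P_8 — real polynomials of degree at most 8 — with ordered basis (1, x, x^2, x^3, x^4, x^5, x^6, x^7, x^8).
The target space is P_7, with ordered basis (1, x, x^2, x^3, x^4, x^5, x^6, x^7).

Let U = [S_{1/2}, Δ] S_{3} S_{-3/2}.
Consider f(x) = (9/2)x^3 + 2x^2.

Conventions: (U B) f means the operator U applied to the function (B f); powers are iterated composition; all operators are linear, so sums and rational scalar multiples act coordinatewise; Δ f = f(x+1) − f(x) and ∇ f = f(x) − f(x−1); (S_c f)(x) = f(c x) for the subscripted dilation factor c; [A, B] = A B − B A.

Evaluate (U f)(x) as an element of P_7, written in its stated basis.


the result is g(x) = -(19683/128)x^2 - (56457/128)x - 42039/128

S_{-3/2} f = -(243/16)x^3 + (9/2)x^2
S_{3} S_{-3/2} f = -(6561/16)x^3 + (81/2)x^2
Δ S_{3} S_{-3/2} f = -(19683/16)x^2 - (18387/16)x - 5913/16
S_{1/2} Δ S_{3} S_{-3/2} f = -(19683/64)x^2 - (18387/32)x - 5913/16
S_{1/2} S_{3} S_{-3/2} f = -(6561/128)x^3 + (81/8)x^2
Δ S_{1/2} S_{3} S_{-3/2} f = -(19683/128)x^2 - (17091/128)x - 5265/128
[S_{1/2}, Δ] S_{3} S_{-3/2} f = -(19683/128)x^2 - (56457/128)x - 42039/128


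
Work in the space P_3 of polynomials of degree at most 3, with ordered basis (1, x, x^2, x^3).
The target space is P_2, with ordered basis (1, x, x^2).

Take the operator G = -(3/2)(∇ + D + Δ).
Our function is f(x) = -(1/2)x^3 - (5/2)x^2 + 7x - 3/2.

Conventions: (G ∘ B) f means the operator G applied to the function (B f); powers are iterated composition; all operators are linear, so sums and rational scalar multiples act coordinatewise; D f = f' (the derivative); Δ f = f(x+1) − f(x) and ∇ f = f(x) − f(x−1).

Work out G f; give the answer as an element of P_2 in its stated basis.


∇ f = -(3/2)x^2 - (7/2)x + 9
D f = -(3/2)x^2 - 5x + 7
Δ f = -(3/2)x^2 - (13/2)x + 4
(∇ + D + Δ) f = -(9/2)x^2 - 15x + 20
(-(3/2)(∇ + D + Δ)) f = (27/4)x^2 + (45/2)x - 30

the image equals g(x) = (27/4)x^2 + (45/2)x - 30


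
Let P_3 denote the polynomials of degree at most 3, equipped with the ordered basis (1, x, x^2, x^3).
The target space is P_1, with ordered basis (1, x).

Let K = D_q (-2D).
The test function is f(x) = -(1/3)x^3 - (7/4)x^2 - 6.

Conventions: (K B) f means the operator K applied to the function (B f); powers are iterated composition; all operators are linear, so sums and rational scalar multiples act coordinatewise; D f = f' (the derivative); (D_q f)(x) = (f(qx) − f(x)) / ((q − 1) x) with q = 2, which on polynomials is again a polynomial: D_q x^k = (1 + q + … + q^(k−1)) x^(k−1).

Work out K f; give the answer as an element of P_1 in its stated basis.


D f = -x^2 - (7/2)x
(-2D) f = 2x^2 + 7x
D_q (-2D) f = 6x + 7

the image equals g(x) = 6x + 7


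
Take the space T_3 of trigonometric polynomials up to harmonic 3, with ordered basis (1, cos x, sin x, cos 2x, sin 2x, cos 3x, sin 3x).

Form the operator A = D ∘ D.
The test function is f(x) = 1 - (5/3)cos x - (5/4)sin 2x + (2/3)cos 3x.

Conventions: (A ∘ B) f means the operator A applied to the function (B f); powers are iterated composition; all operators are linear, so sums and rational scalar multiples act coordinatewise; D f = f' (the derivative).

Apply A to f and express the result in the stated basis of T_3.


D f = (5/3)sin x - (5/2)cos 2x - 2sin 3x
D D f = (5/3)cos x + 5sin 2x - 6cos 3x

g(x) = (5/3)cos x + 5sin 2x - 6cos 3x


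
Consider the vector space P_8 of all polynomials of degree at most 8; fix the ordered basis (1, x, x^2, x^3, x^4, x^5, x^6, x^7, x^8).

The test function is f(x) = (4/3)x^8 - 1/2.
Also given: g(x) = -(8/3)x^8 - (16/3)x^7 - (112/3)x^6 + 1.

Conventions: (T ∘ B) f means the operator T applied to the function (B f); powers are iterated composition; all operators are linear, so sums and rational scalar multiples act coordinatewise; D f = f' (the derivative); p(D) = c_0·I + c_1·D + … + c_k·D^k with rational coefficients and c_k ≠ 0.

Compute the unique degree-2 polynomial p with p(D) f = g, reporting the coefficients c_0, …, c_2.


D^0 f = (4/3)x^8 - 1/2
D^1 f = (32/3)x^7
D^2 f = (224/3)x^6
matching coefficients of g against c_0 f + c_1 Df + … from the top degree down determines the c_i
solution: c_0 = -2, c_1 = -1/2, c_2 = -1/2

c_0 = -2, c_1 = -1/2, c_2 = -1/2


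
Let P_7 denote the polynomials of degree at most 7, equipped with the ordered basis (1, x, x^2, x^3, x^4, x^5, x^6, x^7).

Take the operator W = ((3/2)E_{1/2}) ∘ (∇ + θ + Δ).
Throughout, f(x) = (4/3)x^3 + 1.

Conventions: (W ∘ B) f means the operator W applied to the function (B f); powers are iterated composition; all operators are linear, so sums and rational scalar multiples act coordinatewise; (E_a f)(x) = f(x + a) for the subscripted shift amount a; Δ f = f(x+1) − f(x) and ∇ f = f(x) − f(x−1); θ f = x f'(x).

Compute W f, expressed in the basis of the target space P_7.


∇ f = 4x^2 - 4x + 4/3
θ f = 4x^3
Δ f = 4x^2 + 4x + 4/3
(∇ + θ + Δ) f = 4x^3 + 8x^2 + 8/3
E_{1/2} (∇ + θ + Δ) f = 4x^3 + 14x^2 + 11x + 31/6
((3/2)E_{1/2}) (∇ + θ + Δ) f = 6x^3 + 21x^2 + (33/2)x + 31/4

the image equals g(x) = 6x^3 + 21x^2 + (33/2)x + 31/4


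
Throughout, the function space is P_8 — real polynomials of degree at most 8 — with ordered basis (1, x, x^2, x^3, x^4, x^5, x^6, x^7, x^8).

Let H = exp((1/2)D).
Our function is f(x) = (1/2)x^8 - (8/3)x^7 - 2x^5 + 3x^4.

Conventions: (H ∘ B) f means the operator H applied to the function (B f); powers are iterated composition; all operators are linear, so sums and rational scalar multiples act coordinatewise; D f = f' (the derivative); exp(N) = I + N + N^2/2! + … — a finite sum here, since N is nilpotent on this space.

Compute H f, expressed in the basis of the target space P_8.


the result is g(x) = (1/2)x^8 - (2/3)x^7 - (35/6)x^6 - (25/2)x^5 - (551/48)x^4 - (95/24)x^3 + (15/32)x^2 + (59/96)x + 163/1536

order-1 term: 2x^7 - (28/3)x^6 - 5x^4 + 6x^3
order-2 term: (7/2)x^6 - 14x^5 - 5x^3 + (9/2)x^2
order-3 term: (7/2)x^5 - (35/3)x^4 - (5/2)x^2 + (3/2)x
order-4 term: (35/16)x^4 - (35/6)x^3 - (5/8)x + 3/16
order-5 term: (7/8)x^3 - (7/4)x^2 - 1/16
order-6 term: (7/32)x^2 - (7/24)x
order-7 term: (1/32)x - 1/48
order-8 term: 1/512
the series for exp((1/2)D) f terminates at order 8
exp((1/2)D) f = (1/2)x^8 - (2/3)x^7 - (35/6)x^6 - (25/2)x^5 - (551/48)x^4 - (95/24)x^3 + (15/32)x^2 + (59/96)x + 163/1536


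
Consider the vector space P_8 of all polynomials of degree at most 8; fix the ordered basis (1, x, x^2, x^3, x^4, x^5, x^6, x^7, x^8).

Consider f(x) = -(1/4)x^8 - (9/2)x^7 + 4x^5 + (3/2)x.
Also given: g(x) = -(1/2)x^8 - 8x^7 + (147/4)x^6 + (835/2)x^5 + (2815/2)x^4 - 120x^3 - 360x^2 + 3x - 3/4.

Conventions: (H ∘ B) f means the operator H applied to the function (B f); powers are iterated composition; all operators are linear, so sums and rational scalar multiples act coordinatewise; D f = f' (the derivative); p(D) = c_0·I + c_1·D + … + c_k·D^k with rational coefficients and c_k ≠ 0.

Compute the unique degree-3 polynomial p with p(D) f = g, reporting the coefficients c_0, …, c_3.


D^0 f = -(1/4)x^8 - (9/2)x^7 + 4x^5 + (3/2)x
D^1 f = -2x^7 - (63/2)x^6 + 20x^4 + 3/2
D^2 f = -14x^6 - 189x^5 + 80x^3
D^3 f = -84x^5 - 945x^4 + 240x^2
matching coefficients of g against c_0 f + c_1 Df + … from the top degree down determines the c_i
solution: c_0 = 2, c_1 = -1/2, c_2 = -3/2, c_3 = -3/2

p(D) = 2·I − (1/2)·D − (3/2)·D^2 − (3/2)·D^3, i.e. c_0 = 2, c_1 = -1/2, c_2 = -3/2, c_3 = -3/2


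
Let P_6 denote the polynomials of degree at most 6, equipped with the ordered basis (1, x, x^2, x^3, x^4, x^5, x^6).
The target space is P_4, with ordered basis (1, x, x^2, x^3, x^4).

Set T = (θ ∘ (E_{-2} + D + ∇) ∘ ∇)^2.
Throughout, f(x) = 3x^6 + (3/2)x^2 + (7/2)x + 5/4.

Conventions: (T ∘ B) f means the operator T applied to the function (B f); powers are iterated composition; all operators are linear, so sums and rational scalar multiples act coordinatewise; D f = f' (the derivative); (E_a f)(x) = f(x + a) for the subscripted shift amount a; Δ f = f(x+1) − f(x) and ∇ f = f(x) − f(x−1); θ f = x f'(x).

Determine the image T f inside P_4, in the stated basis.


g(x) = 1800x^4 - 4860x^3 + 30960x^2 - 42210x

∇ f = 18x^5 - 45x^4 + 60x^3 - 45x^2 + 21x - 1
E_{-2} ∇ f = 18x^5 - 225x^4 + 1140x^3 - 2925x^2 + 3801x - 1999
D ∇ f = 90x^4 - 180x^3 + 180x^2 - 90x + 21
∇ ∇ f = 90x^4 - 360x^3 + 630x^2 - 540x + 189
(E_{-2} + D + ∇) ∇ f = 18x^5 - 45x^4 + 600x^3 - 2115x^2 + 3171x - 1789
θ (E_{-2} + D + ∇) ∇ f = 90x^5 - 180x^4 + 1800x^3 - 4230x^2 + 3171x
∇ (θ ∘ (E_{-2} + D + ∇) ∘ ∇) f = 450x^4 - 1620x^3 + 7380x^2 - 15030x + 9471
E_{-2} ∇ (θ ∘ (E_{-2} + D + ∇) ∘ ∇) f = 450x^4 - 5220x^3 + 27900x^2 - 78390x + 89211
D ∇ (θ ∘ (E_{-2} + D + ∇) ∘ ∇) f = 1800x^3 - 4860x^2 + 14760x - 15030
∇ ∇ (θ ∘ (E_{-2} + D + ∇) ∘ ∇) f = 1800x^3 - 7560x^2 + 21420x - 24480
(E_{-2} + D + ∇) ∇ (θ ∘ (E_{-2} + D + ∇) ∘ ∇) f = 450x^4 - 1620x^3 + 15480x^2 - 42210x + 49701
θ (E_{-2} + D + ∇) ∇ (θ ∘ (E_{-2} + D + ∇) ∘ ∇) f = 1800x^4 - 4860x^3 + 30960x^2 - 42210x


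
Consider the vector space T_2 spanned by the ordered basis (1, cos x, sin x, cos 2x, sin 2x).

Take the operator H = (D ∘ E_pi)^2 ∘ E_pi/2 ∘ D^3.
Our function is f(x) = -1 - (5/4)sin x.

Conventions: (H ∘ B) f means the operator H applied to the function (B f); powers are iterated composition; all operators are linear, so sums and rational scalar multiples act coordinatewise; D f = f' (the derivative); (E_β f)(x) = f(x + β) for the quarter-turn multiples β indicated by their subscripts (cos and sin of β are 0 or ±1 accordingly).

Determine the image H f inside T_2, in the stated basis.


the result is g(x) = (5/4)sin x

D f = -(5/4)cos x
D D f = (5/4)sin x
D D D f = (5/4)cos x
E_pi/2 D^3 f = -(5/4)sin x
E_pi E_pi/2 D^3 f = (5/4)sin x
D E_pi E_pi/2 D^3 f = (5/4)cos x
E_pi (D ∘ E_pi) E_pi/2 D^3 f = -(5/4)cos x
D E_pi (D ∘ E_pi) E_pi/2 D^3 f = (5/4)sin x


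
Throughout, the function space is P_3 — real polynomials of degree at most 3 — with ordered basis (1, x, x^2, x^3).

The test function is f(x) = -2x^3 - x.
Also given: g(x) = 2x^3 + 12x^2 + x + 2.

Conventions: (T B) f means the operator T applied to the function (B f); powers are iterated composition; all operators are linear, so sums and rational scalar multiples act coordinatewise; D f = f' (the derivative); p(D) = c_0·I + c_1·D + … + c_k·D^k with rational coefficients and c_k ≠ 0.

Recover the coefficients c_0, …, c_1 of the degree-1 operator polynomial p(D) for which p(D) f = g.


D^0 f = -2x^3 - x
D^1 f = -6x^2 - 1
matching coefficients of g against c_0 f + c_1 Df + … from the top degree down determines the c_i
solution: c_0 = -1, c_1 = -2

c_0 = -1, c_1 = -2


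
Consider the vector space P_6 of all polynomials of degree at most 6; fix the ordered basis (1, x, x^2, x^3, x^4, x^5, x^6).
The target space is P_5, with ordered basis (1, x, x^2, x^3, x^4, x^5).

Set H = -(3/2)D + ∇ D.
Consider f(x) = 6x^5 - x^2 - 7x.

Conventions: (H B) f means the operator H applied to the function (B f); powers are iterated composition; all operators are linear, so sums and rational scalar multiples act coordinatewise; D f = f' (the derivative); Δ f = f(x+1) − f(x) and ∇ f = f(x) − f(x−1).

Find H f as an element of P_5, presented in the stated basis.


D f = 30x^4 - 2x - 7
(-(3/2)D) f = -45x^4 + 3x + 21/2
D f = 30x^4 - 2x - 7
∇ D f = 120x^3 - 180x^2 + 120x - 32
(-(3/2)D + ∇ D) f = -45x^4 + 120x^3 - 180x^2 + 123x - 43/2

the result is g(x) = -45x^4 + 120x^3 - 180x^2 + 123x - 43/2


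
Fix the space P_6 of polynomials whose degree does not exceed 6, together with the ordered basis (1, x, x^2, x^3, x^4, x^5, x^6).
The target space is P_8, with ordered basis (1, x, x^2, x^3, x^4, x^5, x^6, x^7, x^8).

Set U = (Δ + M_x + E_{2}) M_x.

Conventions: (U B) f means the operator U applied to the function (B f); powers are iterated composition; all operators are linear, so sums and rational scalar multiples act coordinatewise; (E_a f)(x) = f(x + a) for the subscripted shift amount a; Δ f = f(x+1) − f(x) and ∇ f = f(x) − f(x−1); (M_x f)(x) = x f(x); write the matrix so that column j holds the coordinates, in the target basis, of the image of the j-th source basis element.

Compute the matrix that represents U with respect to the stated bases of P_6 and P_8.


the matrix is [[3, 5, 9, 17, 33, 65, 129]; [1, 6, 15, 36, 85, 198, 455]; [1, 1, 9, 30, 90, 255, 693]; [0, 1, 1, 12, 50, 180, 595]; [0, 0, 1, 1, 15, 75, 315]; [0, 0, 0, 1, 1, 18, 105]; [0, 0, 0, 0, 1, 1, 21]; [0, 0, 0, 0, 0, 1, 1]; [0, 0, 0, 0, 0, 0, 1]] (rows listed top to bottom)

image of 1: x^2 + x + 3
image of x: x^3 + x^2 + 6x + 5
image of x^2: x^4 + x^3 + 9x^2 + 15x + 9
image of x^3: x^5 + x^4 + 12x^3 + 30x^2 + 36x + 17
image of x^4: x^6 + x^5 + 15x^4 + 50x^3 + 90x^2 + 85x + 33
image of x^5: x^7 + x^6 + 18x^5 + 75x^4 + 180x^3 + 255x^2 + 198x + 65
image of x^6: x^8 + x^7 + 21x^6 + 105x^5 + 315x^4 + 595x^3 + 693x^2 + 455x + 129
each image's coordinates form column j of the matrix


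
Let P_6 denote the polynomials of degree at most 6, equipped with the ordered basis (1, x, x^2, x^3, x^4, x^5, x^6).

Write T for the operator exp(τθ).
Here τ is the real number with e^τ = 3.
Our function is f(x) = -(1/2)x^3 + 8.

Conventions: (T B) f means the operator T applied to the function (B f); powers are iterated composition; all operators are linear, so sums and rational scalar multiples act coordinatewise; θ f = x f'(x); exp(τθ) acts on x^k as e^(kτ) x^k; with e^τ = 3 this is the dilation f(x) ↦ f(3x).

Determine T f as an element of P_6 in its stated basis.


exp(τθ) x^k = e^(kτ) x^k; with e^τ = 3 this sends x^k to 3^k x^k
x^3 ↦ 27 x^3
applying this coordinatewise to f: exp(τθ) f = -(27/2)x^3 + 8

the image equals g(x) = -(27/2)x^3 + 8


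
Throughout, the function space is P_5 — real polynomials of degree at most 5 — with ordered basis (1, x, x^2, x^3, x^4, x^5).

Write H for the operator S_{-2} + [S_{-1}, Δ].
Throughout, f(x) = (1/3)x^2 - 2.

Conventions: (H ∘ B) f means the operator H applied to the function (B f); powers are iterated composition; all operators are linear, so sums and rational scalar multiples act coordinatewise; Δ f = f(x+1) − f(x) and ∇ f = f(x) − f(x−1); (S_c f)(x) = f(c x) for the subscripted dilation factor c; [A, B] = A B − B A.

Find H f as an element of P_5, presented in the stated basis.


S_{-2} f = (4/3)x^2 - 2
Δ f = (2/3)x + 1/3
S_{-1} Δ f = -(2/3)x + 1/3
S_{-1} f = (1/3)x^2 - 2
Δ S_{-1} f = (2/3)x + 1/3
[S_{-1}, Δ] f = -(4/3)x
(S_{-2} + [S_{-1}, Δ]) f = (4/3)x^2 - (4/3)x - 2

the result is g(x) = (4/3)x^2 - (4/3)x - 2


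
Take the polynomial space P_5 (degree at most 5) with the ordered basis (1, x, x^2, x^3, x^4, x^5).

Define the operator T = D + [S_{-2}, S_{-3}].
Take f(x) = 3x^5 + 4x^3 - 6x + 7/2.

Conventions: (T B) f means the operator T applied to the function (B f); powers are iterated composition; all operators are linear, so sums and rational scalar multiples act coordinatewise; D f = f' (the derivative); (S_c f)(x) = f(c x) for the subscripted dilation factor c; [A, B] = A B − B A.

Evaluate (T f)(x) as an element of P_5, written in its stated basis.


the image equals g(x) = 15x^4 + 12x^2 - 6

D f = 15x^4 + 12x^2 - 6
S_{-3} f = -729x^5 - 108x^3 + 18x + 7/2
S_{-2} S_{-3} f = 23328x^5 + 864x^3 - 36x + 7/2
S_{-2} f = -96x^5 - 32x^3 + 12x + 7/2
S_{-3} S_{-2} f = 23328x^5 + 864x^3 - 36x + 7/2
[S_{-2}, S_{-3}] f = 0
(D + [S_{-2}, S_{-3}]) f = 15x^4 + 12x^2 - 6


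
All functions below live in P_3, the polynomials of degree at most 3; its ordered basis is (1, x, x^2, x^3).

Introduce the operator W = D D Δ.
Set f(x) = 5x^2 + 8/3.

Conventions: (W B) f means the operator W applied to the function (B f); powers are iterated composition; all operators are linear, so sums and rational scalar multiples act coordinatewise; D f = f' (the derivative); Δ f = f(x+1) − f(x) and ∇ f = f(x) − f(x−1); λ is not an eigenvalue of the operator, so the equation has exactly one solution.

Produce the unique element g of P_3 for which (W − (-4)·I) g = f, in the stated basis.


the image equals g(x) = (5/4)x^2 + 2/3

write g with unknown coordinates in the stated basis and equate coefficients in (W − (-4)·I) g = f
solving from the highest basis element down gives g = (5/4)x^2 + 2/3
check: W g = 0
so W g − (-4)·g = 5x^2 + 8/3 = f ✓
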